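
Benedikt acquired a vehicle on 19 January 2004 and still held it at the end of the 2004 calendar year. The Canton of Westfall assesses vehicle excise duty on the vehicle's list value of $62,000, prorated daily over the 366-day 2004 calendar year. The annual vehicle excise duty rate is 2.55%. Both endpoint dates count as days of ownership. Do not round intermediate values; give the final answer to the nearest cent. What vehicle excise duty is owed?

$1,503.25

Days held (19 January – 31 December 2004): 348 out of 366
Tax = $62,000 × 2.55% × 348/366 = $1,503.2459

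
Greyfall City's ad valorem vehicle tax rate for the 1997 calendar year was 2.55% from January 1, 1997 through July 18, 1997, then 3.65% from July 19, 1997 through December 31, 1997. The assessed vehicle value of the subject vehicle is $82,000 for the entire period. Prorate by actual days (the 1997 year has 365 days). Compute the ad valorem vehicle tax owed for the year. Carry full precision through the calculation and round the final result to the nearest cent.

January 1 – July 18, 1997: 199 days at 2.55% → $82,000 × 2.55% × 199/365 = $1,140.0247
July 19 – December 31, 1997: 166 days at 3.65% → $82,000 × 3.65% × 166/365 = $1,361.2000
Total = $2,501.2247

$2,501.22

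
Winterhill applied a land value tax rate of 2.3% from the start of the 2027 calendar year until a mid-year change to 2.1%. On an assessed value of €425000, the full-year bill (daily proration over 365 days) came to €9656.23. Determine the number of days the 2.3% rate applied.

Let d = days at the first rate; then 365 − d days at the second rate.
€425000 × [2.3%·d + 2.1%·(365−d)] / 365 = €9656.23
Solving gives d = 314, so the new rate took effect on 11 Nov 2027.

314 days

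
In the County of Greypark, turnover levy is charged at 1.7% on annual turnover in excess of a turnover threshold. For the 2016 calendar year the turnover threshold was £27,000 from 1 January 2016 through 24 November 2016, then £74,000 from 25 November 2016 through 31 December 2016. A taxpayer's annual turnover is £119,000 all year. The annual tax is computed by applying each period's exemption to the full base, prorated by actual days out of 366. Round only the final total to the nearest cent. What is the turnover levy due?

£1,483.23

1 January – 24 November 2016: 329 days, exemption £27,000 → (£119,000 − £27,000) × 1.7% × 329/366 = £1,405.8907
25 November – 31 December 2016: 37 days, exemption £74,000 → (£119,000 − £74,000) × 1.7% × 37/366 = £77.3361
Total = £1,483.2268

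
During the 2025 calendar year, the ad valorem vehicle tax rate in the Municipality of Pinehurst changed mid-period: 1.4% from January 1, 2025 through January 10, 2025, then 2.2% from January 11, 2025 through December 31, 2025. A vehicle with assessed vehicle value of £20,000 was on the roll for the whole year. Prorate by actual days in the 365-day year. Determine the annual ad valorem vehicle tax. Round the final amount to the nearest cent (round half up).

£435.62

January 1 – January 10, 2025: 10 days at 1.4% → £20,000 × 1.4% × 10/365 = £7.6712
January 11 – December 31, 2025: 355 days at 2.2% → £20,000 × 2.2% × 355/365 = £427.9452
Total = £435.6164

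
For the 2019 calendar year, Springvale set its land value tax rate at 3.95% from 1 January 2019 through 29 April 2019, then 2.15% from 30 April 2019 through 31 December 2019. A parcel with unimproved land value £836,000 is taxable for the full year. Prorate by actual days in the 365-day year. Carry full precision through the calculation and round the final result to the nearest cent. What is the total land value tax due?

1 January – 29 April 2019: 119 days at 3.95% → £836,000 × 3.95% × 119/365 = £10,766.0767
30 April – 31 December 2019: 246 days at 2.15% → £836,000 × 2.15% × 246/365 = £12,113.9836
Total = £22,880.0603

£22,880.06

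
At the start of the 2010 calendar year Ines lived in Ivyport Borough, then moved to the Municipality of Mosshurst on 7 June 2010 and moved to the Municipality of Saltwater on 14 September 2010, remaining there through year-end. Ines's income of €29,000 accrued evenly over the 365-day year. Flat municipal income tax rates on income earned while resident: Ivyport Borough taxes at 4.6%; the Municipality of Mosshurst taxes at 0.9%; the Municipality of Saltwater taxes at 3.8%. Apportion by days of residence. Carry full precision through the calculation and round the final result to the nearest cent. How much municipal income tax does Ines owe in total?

€973.68

Ivyport Borough, 1 January – 6 June 2010: 157 days → €29,000 × 4.6% × 157/365 = €573.8027
The Municipality of Mosshurst, 7 June – 13 September 2010: 99 days → €29,000 × 0.9% × 99/365 = €70.7918
The Municipality of Saltwater, 14 September – 31 December 2010: 109 days → €29,000 × 3.8% × 109/365 = €329.0904
Total = €973.6849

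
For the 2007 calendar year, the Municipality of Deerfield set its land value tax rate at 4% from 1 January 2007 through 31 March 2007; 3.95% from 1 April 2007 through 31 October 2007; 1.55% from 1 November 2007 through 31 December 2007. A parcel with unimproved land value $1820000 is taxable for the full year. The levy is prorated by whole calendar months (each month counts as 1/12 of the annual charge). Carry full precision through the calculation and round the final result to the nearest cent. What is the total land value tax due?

$64837.50

1 January – 31 March 2007: 3 months at 4% → $1820000 × 4% × 3/12 = $18200.0000
1 April – 31 October 2007: 7 months at 3.95% → $1820000 × 3.95% × 7/12 = $41935.8333
1 November – 31 December 2007: 2 months at 1.55% → $1820000 × 1.55% × 2/12 = $4701.6667
Total = $64837.5000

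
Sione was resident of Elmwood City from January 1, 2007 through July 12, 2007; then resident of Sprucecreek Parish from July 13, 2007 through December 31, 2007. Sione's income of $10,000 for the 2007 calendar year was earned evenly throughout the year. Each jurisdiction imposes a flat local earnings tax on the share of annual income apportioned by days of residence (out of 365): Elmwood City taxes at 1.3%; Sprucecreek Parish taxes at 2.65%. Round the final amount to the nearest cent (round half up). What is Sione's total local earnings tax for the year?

$193.62

Elmwood City, January 1 – July 12, 2007: 193 days → $10,000 × 1.3% × 193/365 = $68.7397
Sprucecreek Parish, July 13 – December 31, 2007: 172 days → $10,000 × 2.65% × 172/365 = $124.8767
Total = $193.6164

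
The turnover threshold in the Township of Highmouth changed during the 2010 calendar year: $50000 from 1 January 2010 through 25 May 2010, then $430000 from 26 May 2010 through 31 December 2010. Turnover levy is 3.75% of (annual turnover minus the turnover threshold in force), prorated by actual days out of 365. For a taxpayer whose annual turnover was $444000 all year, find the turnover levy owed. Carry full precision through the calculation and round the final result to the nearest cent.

1 January – 25 May 2010: 145 days, exemption $50000 → ($444000 − $50000) × 3.75% × 145/365 = $5869.5205
26 May – 31 December 2010: 220 days, exemption $430000 → ($444000 − $430000) × 3.75% × 220/365 = $316.4384
Total = $6185.9589

$6185.96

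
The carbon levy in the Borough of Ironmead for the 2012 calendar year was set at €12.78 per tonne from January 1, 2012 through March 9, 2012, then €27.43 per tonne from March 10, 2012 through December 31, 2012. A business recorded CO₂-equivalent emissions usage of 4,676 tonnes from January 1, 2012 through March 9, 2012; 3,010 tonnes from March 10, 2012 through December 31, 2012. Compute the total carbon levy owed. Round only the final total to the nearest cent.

€142,323.58

January 1 – March 9, 2012: 4,676 tonnes at €12.78/tonne → €59,759.28
March 10 – December 31, 2012: 3,010 tonnes at €27.43/tonne → €82,564.30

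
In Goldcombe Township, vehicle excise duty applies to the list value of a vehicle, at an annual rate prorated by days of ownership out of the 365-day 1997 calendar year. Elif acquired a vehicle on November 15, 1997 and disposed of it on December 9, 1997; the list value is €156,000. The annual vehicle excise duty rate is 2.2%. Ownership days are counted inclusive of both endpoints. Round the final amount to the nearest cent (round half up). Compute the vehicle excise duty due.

Days held (November 15 – December 9, 1997): 25 out of 365
Tax = €156,000 × 2.2% × 25/365 = €235.0685

€235.07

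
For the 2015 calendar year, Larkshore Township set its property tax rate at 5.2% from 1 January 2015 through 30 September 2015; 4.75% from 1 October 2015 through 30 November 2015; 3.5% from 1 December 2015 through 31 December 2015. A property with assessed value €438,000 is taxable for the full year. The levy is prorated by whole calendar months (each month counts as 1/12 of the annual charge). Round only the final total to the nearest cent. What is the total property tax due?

€21,827.00

1 January – 30 September 2015: 9 months at 5.2% → €438,000 × 5.2% × 9/12 = €17,082.0000
1 October – 30 November 2015: 2 months at 4.75% → €438,000 × 4.75% × 2/12 = €3,467.5000
1 December – 31 December 2015: 1 month at 3.5% → €438,000 × 3.5% × 1/12 = €1,277.5000
Total = €21,827.0000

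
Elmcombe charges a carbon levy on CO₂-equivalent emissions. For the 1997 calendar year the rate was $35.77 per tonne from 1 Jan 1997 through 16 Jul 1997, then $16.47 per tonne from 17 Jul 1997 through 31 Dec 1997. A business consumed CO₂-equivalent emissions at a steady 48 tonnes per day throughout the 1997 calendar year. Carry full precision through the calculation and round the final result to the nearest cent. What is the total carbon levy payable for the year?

$471,055.20

1 Jan – 16 Jul 1997: 197 days × 48 tonnes/day = 9,456 tonnes at $35.77/tonne → $338,241.12
17 Jul – 31 Dec 1997: 168 days × 48 tonnes/day = 8,064 tonnes at $16.47/tonne → $132,814.08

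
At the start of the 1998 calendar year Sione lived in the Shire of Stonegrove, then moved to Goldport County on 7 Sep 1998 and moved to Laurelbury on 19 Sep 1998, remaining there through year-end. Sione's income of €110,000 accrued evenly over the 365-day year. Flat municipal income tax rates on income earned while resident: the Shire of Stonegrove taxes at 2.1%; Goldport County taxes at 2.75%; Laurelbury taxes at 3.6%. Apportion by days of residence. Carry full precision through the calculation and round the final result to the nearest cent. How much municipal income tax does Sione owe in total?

€2,803.64

The Shire of Stonegrove, 1 Jan – 6 Sep 1998: 249 days → €110,000 × 2.1% × 249/365 = €1,575.8630
Goldport County, 7 Sep – 18 Sep 1998: 12 days → €110,000 × 2.75% × 12/365 = €99.4521
Laurelbury, 19 Sep – 31 Dec 1998: 104 days → €110,000 × 3.6% × 104/365 = €1,128.3288
Total = €2,803.6438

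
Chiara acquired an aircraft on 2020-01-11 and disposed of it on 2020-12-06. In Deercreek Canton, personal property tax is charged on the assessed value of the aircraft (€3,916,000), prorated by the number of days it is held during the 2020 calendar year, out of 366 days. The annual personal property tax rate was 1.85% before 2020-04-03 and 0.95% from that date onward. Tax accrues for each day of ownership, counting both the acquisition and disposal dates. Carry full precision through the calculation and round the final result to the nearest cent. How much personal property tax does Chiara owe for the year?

€41,636.92

2020-01-11 to 2020-04-02: 83 days at 1.85% → €3,916,000 × 1.85% × 83/366 = €16,429.0109
2020-04-03 to 2020-12-06: 248 days at 0.95% → €3,916,000 × 0.95% × 248/366 = €25,207.9126
Total = €41,636.9235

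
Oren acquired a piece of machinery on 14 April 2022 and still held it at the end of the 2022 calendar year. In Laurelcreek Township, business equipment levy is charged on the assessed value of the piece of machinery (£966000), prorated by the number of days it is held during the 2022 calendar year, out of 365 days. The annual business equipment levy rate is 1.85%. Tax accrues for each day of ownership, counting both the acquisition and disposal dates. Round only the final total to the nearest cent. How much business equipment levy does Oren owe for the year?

Days held (14 April – 31 December 2022): 262 out of 365
Tax = £966000 × 1.85% × 262/365 = £12827.9507

£12827.95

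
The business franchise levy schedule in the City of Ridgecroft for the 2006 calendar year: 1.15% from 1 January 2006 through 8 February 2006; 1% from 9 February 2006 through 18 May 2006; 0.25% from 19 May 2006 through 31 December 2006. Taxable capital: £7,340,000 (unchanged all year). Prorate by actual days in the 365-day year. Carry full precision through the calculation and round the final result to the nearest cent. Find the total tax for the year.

1 January – 8 February 2006: 39 days at 1.15% → £7,340,000 × 1.15% × 39/365 = £9,019.1507
9 February – 18 May 2006: 99 days at 1% → £7,340,000 × 1% × 99/365 = £19,908.4932
19 May – 31 December 2006: 227 days at 0.25% → £7,340,000 × 0.25% × 227/365 = £11,412.1918
Total = £40,339.8356

£40,339.84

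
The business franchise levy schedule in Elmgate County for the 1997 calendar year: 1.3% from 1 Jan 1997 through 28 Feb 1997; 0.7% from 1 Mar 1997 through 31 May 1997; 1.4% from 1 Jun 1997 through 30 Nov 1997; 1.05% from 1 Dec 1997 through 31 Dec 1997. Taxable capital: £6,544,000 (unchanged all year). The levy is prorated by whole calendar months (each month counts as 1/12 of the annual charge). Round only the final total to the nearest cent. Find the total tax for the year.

1 Jan – 28 Feb 1997: 2 months at 1.3% → £6,544,000 × 1.3% × 2/12 = £14,178.6667
1 Mar – 31 May 1997: 3 months at 0.7% → £6,544,000 × 0.7% × 3/12 = £11,452.0000
1 Jun – 30 Nov 1997: 6 months at 1.4% → £6,544,000 × 1.4% × 6/12 = £45,808.0000
1 Dec – 31 Dec 1997: 1 month at 1.05% → £6,544,000 × 1.05% × 1/12 = £5,726.0000
Total = £77,164.6667

£77,164.67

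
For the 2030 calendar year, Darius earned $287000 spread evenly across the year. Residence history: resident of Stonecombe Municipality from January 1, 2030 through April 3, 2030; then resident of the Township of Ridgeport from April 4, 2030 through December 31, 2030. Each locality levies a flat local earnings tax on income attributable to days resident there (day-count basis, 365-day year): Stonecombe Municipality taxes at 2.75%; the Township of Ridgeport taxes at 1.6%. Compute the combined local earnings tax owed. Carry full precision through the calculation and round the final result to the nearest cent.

Stonecombe Municipality, January 1 – April 3, 2030: 93 days → $287000 × 2.75% × 93/365 = $2010.9658
The Township of Ridgeport, April 4 – December 31, 2030: 272 days → $287000 × 1.6% × 272/365 = $3421.9836
Total = $5432.9493

$5432.95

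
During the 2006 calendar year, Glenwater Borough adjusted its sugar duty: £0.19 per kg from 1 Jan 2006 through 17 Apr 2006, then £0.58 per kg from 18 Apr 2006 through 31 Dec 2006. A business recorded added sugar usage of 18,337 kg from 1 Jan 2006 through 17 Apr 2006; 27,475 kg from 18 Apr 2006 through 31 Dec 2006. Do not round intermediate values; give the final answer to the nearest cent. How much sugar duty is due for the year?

1 Jan – 17 Apr 2006: 18,337 kg at £0.19/kg → £3484.03
18 Apr – 31 Dec 2006: 27,475 kg at £0.58/kg → £15935.50

£19419.53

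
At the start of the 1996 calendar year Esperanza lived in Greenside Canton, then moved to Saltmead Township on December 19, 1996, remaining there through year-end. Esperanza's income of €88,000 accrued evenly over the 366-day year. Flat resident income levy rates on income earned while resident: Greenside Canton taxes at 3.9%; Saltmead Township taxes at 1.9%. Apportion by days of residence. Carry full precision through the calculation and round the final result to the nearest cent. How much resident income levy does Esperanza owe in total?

Greenside Canton, January 1 – December 18, 1996: 353 days → €88,000 × 3.9% × 353/366 = €3,310.0984
Saltmead Township, December 19 – December 31, 1996: 13 days → €88,000 × 1.9% × 13/366 = €59.3880
Total = €3,369.4863

€3,369.49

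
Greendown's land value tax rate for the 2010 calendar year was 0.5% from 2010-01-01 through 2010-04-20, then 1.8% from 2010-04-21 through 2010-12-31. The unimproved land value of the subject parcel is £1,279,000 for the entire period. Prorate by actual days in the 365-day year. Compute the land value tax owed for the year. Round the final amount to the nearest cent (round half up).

£18,011.12

2010-01-01 to 2010-04-20: 110 days at 0.5% → £1,279,000 × 0.5% × 110/365 = £1,927.2603
2010-04-21 to 2010-12-31: 255 days at 1.8% → £1,279,000 × 1.8% × 255/365 = £16,083.8630
Total = £18,011.1233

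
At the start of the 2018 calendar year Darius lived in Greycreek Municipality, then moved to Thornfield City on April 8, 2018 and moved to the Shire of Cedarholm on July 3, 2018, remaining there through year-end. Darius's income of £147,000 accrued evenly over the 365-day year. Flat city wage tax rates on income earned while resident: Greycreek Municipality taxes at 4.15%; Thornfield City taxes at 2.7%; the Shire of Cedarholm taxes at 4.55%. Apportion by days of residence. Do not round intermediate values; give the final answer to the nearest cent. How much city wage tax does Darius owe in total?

£5,891.48

Greycreek Municipality, January 1 – April 7, 2018: 97 days → £147,000 × 4.15% × 97/365 = £1,621.2288
Thornfield City, April 8 – July 2, 2018: 86 days → £147,000 × 2.7% × 86/365 = £935.1616
The Shire of Cedarholm, July 3 – December 31, 2018: 182 days → £147,000 × 4.55% × 182/365 = £3,335.0877
Total = £5,891.4781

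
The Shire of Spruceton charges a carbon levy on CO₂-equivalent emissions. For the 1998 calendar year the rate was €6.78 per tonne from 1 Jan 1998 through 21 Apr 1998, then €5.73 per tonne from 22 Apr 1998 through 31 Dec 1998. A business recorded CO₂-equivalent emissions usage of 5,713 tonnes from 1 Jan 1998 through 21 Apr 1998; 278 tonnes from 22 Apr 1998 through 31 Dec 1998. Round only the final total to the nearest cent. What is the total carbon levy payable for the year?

1 Jan – 21 Apr 1998: 5,713 tonnes at €6.78/tonne → €38,734.14
22 Apr – 31 Dec 1998: 278 tonnes at €5.73/tonne → €1,592.94

€40,327.08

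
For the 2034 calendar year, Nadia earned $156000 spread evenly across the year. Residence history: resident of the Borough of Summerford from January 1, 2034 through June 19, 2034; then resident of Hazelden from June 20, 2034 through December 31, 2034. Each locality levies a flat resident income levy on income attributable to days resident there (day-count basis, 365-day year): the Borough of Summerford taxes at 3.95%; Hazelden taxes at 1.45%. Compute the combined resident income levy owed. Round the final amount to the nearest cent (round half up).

The Borough of Summerford, January 1 – June 19, 2034: 170 days → $156000 × 3.95% × 170/365 = $2869.9726
Hazelden, June 20 – December 31, 2034: 195 days → $156000 × 1.45% × 195/365 = $1208.4658
Total = $4078.4384

$4078.44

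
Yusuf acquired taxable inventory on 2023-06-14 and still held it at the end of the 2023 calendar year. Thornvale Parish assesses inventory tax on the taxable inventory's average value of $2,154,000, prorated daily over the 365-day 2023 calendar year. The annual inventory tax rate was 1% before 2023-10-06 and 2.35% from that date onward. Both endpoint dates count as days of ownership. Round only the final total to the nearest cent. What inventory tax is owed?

2023-06-14 to 2023-10-05: 114 days at 1% → $2,154,000 × 1% × 114/365 = $6,727.5616
2023-10-06 to 2023-12-31: 87 days at 2.35% → $2,154,000 × 2.35% × 87/365 = $12,065.3507
Total = $18,792.9123

$18,792.91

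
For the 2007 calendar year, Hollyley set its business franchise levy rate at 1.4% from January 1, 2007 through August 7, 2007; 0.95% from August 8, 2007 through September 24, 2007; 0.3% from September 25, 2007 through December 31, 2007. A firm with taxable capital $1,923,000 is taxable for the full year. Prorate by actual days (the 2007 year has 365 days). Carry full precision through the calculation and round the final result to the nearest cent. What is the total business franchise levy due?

$20,104.57

January 1 – August 7, 2007: 219 days at 1.4% → $1,923,000 × 1.4% × 219/365 = $16,153.2000
August 8 – September 24, 2007: 48 days at 0.95% → $1,923,000 × 0.95% × 48/365 = $2,402.4329
September 25 – December 31, 2007: 98 days at 0.3% → $1,923,000 × 0.3% × 98/365 = $1,548.9370
Total = $20,104.5699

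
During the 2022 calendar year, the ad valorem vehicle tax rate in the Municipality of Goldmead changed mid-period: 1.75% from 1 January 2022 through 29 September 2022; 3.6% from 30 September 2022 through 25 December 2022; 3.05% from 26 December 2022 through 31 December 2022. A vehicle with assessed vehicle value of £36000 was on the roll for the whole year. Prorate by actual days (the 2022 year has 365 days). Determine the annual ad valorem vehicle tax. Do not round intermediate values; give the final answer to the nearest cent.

£796.44

1 January – 29 September 2022: 272 days at 1.75% → £36000 × 1.75% × 272/365 = £469.4795
30 September – 25 December 2022: 87 days at 3.6% → £36000 × 3.6% × 87/365 = £308.9096
26 December – 31 December 2022: 6 days at 3.05% → £36000 × 3.05% × 6/365 = £18.0493
Total = £796.4384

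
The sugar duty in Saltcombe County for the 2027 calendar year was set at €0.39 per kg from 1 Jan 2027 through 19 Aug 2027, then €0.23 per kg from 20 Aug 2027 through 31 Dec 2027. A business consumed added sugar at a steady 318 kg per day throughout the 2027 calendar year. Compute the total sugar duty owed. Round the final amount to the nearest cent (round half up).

€38,449.38

1 Jan – 19 Aug 2027: 231 days × 318 kg/day = 73,458 kg at €0.39/kg → €28,648.62
20 Aug – 31 Dec 2027: 134 days × 318 kg/day = 42,612 kg at €0.23/kg → €9,800.76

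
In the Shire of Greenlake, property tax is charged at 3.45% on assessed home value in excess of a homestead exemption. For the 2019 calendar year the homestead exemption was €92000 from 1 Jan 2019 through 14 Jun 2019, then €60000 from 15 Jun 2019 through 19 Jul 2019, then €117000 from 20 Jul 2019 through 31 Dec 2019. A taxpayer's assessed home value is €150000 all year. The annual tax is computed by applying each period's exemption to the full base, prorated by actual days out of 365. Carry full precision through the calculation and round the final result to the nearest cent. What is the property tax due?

1 Jan – 14 Jun 2019: 165 days, exemption €92000 → (€150000 − €92000) × 3.45% × 165/365 = €904.5616
15 Jun – 19 Jul 2019: 35 days, exemption €60000 → (€150000 − €60000) × 3.45% × 35/365 = €297.7397
20 Jul – 31 Dec 2019: 165 days, exemption €117000 → (€150000 − €117000) × 3.45% × 165/365 = €514.6644
Total = €1716.9658

€1716.97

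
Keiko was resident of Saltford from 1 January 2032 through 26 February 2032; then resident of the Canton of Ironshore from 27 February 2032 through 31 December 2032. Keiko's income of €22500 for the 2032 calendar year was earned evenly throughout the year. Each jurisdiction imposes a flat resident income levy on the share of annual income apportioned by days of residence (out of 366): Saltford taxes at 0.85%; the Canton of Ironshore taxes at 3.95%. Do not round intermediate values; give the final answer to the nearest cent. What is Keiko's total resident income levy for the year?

Saltford, 1 January – 26 February 2032: 57 days → €22500 × 0.85% × 57/366 = €29.7848
The Canton of Ironshore, 27 February – 31 December 2032: 309 days → €22500 × 3.95% × 309/366 = €750.3381
Total = €780.1230

€780.12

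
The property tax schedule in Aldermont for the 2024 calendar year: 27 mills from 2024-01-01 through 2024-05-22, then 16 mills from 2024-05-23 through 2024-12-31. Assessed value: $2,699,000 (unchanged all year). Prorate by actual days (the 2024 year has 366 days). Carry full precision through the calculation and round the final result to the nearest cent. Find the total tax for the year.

2024-01-01 to 2024-05-22: 143 days at 27 mills → $2,699,000 × 2.7% × 143/366 = $28,472.2377
2024-05-23 to 2024-12-31: 223 days at 16 mills → $2,699,000 × 1.6% × 223/366 = $26,311.5628
Total = $54,783.8005

$54,783.80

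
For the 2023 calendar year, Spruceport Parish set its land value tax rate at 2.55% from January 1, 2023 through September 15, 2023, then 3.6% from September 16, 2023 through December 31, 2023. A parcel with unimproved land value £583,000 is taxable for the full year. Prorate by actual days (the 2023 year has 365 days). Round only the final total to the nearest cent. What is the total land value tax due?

£16,661.02

January 1 – September 15, 2023: 258 days at 2.55% → £583,000 × 2.55% × 258/365 = £10,508.3753
September 16 – December 31, 2023: 107 days at 3.6% → £583,000 × 3.6% × 107/365 = £6,152.6466
Total = £16,661.0219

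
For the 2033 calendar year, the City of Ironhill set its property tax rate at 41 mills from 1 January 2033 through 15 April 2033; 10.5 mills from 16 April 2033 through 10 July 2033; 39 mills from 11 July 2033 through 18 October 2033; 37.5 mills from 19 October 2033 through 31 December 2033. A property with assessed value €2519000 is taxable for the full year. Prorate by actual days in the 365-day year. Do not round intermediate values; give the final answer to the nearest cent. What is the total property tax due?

€82008.98

1 January – 15 April 2033: 105 days at 41 mills → €2519000 × 4.1% × 105/365 = €29710.3973
16 April – 10 July 2033: 86 days at 10.5 mills → €2519000 × 1.05% × 86/365 = €6231.9370
11 July – 18 October 2033: 100 days at 39 mills → €2519000 × 3.9% × 100/365 = €26915.3425
19 October – 31 December 2033: 74 days at 37.5 mills → €2519000 × 3.75% × 74/365 = €19151.3014
Total = €82008.9781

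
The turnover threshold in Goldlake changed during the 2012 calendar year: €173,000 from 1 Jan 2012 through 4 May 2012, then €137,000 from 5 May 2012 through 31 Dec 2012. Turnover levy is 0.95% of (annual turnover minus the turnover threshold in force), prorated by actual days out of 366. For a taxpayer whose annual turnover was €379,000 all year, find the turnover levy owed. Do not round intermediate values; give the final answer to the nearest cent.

€2,182.20

1 Jan – 4 May 2012: 125 days, exemption €173,000 → (€379,000 − €173,000) × 0.95% × 125/366 = €668.3743
5 May – 31 Dec 2012: 241 days, exemption €137,000 → (€379,000 − €137,000) × 0.95% × 241/366 = €1,513.8224
Total = €2,182.1967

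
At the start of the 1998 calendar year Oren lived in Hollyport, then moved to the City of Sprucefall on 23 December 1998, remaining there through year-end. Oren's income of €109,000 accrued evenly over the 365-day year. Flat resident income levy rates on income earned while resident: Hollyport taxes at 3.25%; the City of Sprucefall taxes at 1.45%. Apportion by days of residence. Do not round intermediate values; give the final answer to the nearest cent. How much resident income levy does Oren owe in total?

Hollyport, 1 January – 22 December 1998: 356 days → €109,000 × 3.25% × 356/365 = €3,455.1507
The City of Sprucefall, 23 December – 31 December 1998: 9 days → €109,000 × 1.45% × 9/365 = €38.9712
Total = €3,494.1219

€3,494.12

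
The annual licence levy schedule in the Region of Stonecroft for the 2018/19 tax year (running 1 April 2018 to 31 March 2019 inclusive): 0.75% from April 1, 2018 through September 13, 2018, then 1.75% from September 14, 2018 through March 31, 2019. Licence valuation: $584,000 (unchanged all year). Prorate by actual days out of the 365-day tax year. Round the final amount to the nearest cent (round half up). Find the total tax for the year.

April 1 – September 13, 2018: 166 days at 0.75% → $584,000 × 0.75% × 166/365 = $1,992.0000
September 14, 2018 – March 31, 2019: 199 days at 1.75% → $584,000 × 1.75% × 199/365 = $5,572.0000
Total = $7,564.0000

$7,564.00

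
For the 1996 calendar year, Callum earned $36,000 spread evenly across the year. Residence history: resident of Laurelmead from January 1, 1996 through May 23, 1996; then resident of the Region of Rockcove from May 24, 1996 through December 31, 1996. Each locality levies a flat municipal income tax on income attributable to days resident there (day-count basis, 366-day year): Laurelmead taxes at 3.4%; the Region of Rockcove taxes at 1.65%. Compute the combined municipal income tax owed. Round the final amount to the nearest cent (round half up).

$841.87

Laurelmead, January 1 – May 23, 1996: 144 days → $36,000 × 3.4% × 144/366 = $481.5738
The Region of Rockcove, May 24 – December 31, 1996: 222 days → $36,000 × 1.65% × 222/366 = $360.2951
Total = $841.8689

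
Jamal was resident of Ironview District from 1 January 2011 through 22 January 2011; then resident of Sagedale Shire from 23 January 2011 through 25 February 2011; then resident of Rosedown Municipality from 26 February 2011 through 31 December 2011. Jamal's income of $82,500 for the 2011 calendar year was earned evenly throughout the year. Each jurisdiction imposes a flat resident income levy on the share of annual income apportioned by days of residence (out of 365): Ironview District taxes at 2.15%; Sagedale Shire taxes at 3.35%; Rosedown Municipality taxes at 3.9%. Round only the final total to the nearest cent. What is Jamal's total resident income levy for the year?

$3,088.21

Ironview District, 1 January – 22 January 2011: 22 days → $82,500 × 2.15% × 22/365 = $106.9110
Sagedale Shire, 23 January – 25 February 2011: 34 days → $82,500 × 3.35% × 34/365 = $257.4452
Rosedown Municipality, 26 February – 31 December 2011: 309 days → $82,500 × 3.9% × 309/365 = $2,723.8562
Total = $3,088.2123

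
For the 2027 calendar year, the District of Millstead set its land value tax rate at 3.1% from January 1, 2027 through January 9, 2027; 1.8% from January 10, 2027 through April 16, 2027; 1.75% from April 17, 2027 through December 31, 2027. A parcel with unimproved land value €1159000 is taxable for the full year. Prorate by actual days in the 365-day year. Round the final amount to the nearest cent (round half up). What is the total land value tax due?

€20822.31

January 1 – January 9, 2027: 9 days at 3.1% → €1159000 × 3.1% × 9/365 = €885.9205
January 10 – April 16, 2027: 97 days at 1.8% → €1159000 × 1.8% × 97/365 = €5544.1479
April 17 – December 31, 2027: 259 days at 1.75% → €1159000 × 1.75% × 259/365 = €14392.2397
Total = €20822.3082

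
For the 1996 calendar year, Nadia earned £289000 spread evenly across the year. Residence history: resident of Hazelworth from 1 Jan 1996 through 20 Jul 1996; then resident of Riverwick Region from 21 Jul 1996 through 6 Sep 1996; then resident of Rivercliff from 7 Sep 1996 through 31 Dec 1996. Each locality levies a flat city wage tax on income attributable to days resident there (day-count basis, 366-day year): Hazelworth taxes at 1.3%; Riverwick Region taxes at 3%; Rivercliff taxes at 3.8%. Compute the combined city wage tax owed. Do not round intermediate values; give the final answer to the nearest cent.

Hazelworth, 1 Jan – 20 Jul 1996: 202 days → £289000 × 1.3% × 202/366 = £2073.5355
Riverwick Region, 21 Jul – 6 Sep 1996: 48 days → £289000 × 3% × 48/366 = £1137.0492
Rivercliff, 7 Sep – 31 Dec 1996: 116 days → £289000 × 3.8% × 116/366 = £3480.6339
Total = £6691.2186

£6691.22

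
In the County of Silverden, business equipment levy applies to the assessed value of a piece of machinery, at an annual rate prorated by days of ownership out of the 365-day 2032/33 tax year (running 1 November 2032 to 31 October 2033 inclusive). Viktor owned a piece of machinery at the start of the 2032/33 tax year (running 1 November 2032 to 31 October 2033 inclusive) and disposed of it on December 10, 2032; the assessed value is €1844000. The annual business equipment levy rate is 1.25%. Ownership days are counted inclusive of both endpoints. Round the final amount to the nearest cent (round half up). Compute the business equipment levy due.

Days held (November 1 – December 10, 2032): 40 out of 365
Tax = €1844000 × 1.25% × 40/365 = €2526.0274

€2526.03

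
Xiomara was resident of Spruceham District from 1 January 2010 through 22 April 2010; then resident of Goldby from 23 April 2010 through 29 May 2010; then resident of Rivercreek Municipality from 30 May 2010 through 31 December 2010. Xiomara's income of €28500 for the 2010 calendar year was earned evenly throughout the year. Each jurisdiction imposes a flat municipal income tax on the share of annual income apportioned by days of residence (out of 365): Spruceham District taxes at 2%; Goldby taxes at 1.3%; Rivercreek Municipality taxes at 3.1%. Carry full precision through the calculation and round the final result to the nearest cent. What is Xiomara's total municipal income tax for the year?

€735.30

Spruceham District, 1 January – 22 April 2010: 112 days → €28500 × 2% × 112/365 = €174.9041
Goldby, 23 April – 29 May 2010: 37 days → €28500 × 1.3% × 37/365 = €37.5575
Rivercreek Municipality, 30 May – 31 December 2010: 216 days → €28500 × 3.1% × 216/365 = €522.8384
Total = €735.3000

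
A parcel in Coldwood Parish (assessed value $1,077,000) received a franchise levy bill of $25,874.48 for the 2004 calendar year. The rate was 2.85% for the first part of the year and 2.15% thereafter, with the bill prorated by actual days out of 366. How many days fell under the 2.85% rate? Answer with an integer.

132 days

Let d = days at the first rate; then 366 − d days at the second rate.
$1,077,000 × [2.85%·d + 2.15%·(366−d)] / 366 = $25,874.48
Solving gives d = 132, so the new rate took effect on 12 May 2004.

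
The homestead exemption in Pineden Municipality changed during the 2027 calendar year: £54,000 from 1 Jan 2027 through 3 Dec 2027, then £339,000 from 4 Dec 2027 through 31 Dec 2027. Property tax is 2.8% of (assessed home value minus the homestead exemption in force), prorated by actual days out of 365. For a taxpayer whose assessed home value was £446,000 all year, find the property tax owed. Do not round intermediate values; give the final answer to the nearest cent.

£10,363.84

1 Jan – 3 Dec 2027: 337 days, exemption £54,000 → (£446,000 − £54,000) × 2.8% × 337/365 = £10,134.0055
4 Dec – 31 Dec 2027: 28 days, exemption £339,000 → (£446,000 − £339,000) × 2.8% × 28/365 = £229.8301
Total = £10,363.8356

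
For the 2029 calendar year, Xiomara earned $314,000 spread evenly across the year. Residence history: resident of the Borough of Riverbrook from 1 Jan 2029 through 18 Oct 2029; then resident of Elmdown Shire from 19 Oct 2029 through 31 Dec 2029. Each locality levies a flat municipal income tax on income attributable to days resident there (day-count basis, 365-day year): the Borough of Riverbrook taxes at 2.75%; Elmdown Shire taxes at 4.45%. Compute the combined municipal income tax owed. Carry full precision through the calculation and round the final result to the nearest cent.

$9,717.22

The Borough of Riverbrook, 1 Jan – 18 Oct 2029: 291 days → $314,000 × 2.75% × 291/365 = $6,884.3425
Elmdown Shire, 19 Oct – 31 Dec 2029: 74 days → $314,000 × 4.45% × 74/365 = $2,832.8822
Total = $9,717.2247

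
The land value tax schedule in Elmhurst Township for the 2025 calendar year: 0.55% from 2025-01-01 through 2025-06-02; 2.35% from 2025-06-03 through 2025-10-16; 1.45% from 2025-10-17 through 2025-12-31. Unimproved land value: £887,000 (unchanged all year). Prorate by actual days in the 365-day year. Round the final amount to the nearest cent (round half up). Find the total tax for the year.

2025-01-01 to 2025-06-02: 153 days at 0.55% → £887,000 × 0.55% × 153/365 = £2,044.9603
2025-06-03 to 2025-10-16: 136 days at 2.35% → £887,000 × 2.35% × 136/365 = £7,766.7178
2025-10-17 to 2025-12-31: 76 days at 1.45% → £887,000 × 1.45% × 76/365 = £2,678.0110
Total = £12,489.6890

£12,489.69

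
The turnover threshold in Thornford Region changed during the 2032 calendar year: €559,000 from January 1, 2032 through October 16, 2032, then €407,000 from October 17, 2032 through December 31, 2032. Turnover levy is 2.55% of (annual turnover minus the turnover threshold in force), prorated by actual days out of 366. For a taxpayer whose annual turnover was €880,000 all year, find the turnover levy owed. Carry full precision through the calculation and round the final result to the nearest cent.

€8,990.35

January 1 – October 16, 2032: 290 days, exemption €559,000 → (€880,000 − €559,000) × 2.55% × 290/366 = €6,485.7787
October 17 – December 31, 2032: 76 days, exemption €407,000 → (€880,000 − €407,000) × 2.55% × 76/366 = €2,504.5738
Total = €8,990.3525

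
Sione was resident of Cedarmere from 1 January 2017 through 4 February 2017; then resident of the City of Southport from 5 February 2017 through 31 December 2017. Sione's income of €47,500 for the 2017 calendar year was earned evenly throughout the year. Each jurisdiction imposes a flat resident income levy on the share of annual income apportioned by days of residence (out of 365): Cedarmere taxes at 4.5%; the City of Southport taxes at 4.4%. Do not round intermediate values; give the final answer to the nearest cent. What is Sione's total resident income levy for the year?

Cedarmere, 1 January – 4 February 2017: 35 days → €47,500 × 4.5% × 35/365 = €204.9658
The City of Southport, 5 February – 31 December 2017: 330 days → €47,500 × 4.4% × 330/365 = €1,889.5890
Total = €2,094.5548

€2,094.55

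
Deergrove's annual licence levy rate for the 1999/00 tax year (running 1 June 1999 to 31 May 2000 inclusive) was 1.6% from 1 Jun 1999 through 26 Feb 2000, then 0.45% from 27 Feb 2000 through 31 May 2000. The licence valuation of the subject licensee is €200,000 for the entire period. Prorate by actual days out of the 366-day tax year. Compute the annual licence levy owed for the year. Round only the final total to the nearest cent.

€2,603.01

1 Jun 1999 – 26 Feb 2000: 271 days at 1.6% → €200,000 × 1.6% × 271/366 = €2,369.3989
27 Feb – 31 May 2000: 95 days at 0.45% → €200,000 × 0.45% × 95/366 = €233.6066
Total = €2,603.0055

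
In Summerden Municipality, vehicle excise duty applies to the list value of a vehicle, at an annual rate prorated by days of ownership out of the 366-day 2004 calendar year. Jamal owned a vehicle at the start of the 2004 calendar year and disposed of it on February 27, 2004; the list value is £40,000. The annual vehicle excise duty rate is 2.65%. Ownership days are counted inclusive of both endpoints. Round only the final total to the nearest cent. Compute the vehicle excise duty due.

£167.98

Days held (January 1 – February 27, 2004): 58 out of 366
Tax = £40,000 × 2.65% × 58/366 = £167.9781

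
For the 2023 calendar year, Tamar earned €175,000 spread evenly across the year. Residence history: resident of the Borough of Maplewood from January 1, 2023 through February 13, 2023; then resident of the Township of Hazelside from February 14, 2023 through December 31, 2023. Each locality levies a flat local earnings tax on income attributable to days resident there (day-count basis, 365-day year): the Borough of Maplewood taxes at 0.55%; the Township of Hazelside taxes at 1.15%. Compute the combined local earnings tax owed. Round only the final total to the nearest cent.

The Borough of Maplewood, January 1 – February 13, 2023: 44 days → €175,000 × 0.55% × 44/365 = €116.0274
The Township of Hazelside, February 14 – December 31, 2023: 321 days → €175,000 × 1.15% × 321/365 = €1,769.8973
Total = €1,885.9247

€1,885.92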